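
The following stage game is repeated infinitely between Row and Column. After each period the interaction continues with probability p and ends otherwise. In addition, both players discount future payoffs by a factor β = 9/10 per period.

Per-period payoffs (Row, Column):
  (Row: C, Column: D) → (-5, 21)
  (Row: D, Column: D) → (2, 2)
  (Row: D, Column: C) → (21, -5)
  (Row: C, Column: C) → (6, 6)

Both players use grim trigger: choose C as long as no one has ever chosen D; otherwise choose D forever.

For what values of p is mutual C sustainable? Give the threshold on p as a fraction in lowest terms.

50/57

With continuation probability p and discount β, the effective per-period discount factor is βp.
Grim-trigger IC: βp ≥ (21−6)/(21−2) = 15/19.
So p ≥ (15/19)/(9/10) = 50/57.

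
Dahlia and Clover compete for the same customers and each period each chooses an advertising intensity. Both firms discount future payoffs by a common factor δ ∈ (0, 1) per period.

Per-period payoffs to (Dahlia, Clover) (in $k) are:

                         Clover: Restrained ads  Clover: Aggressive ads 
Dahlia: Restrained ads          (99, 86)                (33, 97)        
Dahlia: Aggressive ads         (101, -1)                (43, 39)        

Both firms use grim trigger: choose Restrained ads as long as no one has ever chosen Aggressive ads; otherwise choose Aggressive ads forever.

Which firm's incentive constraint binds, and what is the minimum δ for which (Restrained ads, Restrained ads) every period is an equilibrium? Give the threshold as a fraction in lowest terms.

Clover; δ ≥ 11/58

Dahlia's threshold: (101−99)/(101−43) = 1/29.
Clover's threshold: (97−86)/(97−39) = 11/58.
1/29 < 11/58, so Clover binds and δ* = 11/58.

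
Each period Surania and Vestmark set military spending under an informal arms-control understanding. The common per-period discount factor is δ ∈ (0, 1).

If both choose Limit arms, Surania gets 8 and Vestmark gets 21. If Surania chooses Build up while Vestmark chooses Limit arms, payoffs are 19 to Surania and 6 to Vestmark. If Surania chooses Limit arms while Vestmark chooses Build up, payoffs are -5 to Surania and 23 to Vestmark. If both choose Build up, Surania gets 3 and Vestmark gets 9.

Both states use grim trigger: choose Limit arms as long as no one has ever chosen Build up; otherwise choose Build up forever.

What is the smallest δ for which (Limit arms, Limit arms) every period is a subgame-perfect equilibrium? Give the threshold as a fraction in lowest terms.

For Surania: deviation gain 19−8 = 11, per-period punishment loss 8−3 = 5. IC gives δ ≥ 11/16.
For Vestmark: gain 2, loss 12 per period, so δ ≥ 2/14 = 1/7.
The tighter constraint is Surania's, so cooperation needs δ ≥ 11/16.

11/16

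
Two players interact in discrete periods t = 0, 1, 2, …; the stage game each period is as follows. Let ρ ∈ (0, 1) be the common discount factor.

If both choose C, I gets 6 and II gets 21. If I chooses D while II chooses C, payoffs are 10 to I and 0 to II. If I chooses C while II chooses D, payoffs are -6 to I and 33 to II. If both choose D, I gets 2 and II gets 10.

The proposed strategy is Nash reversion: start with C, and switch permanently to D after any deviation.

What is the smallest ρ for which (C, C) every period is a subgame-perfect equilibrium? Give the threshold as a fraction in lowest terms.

I's threshold: (10−6)/(10−2) = 1/2.
II's threshold: (33−21)/(33−10) = 12/23.
1/2 < 12/23, so II binds and ρ* = 12/23.

12/23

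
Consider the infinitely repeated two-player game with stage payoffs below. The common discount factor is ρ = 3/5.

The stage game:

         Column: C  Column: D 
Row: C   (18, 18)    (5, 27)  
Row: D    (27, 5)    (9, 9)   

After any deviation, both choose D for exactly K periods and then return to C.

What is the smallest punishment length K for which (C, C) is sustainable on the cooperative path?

3

Need Σ_{k=1}^{K} ρ^k ≥ (27−18)/(18−9) = 1.0000 at ρ = 3/5.
At K = 2 the sum is 0.9600 < 1.0000; at K = 3 it is 1.1760 ≥ 1.0000.
So the minimum punishment length is K = 3.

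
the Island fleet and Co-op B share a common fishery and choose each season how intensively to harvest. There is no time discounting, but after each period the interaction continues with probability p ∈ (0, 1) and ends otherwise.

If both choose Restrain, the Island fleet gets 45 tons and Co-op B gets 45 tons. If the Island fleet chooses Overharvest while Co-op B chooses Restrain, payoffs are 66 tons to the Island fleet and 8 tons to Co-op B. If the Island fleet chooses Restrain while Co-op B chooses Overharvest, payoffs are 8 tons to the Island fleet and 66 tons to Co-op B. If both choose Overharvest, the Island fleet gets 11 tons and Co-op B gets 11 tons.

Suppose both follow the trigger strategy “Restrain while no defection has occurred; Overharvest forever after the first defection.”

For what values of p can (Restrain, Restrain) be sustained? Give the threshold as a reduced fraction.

21/55

With no time discounting, the continuation probability p plays the role of the discount factor.
Grim-trigger IC: 45/(1−p) ≥ 66 + 11p/(1−p) ⇒ p ≥ (66−45)/(66−11) = 21/55.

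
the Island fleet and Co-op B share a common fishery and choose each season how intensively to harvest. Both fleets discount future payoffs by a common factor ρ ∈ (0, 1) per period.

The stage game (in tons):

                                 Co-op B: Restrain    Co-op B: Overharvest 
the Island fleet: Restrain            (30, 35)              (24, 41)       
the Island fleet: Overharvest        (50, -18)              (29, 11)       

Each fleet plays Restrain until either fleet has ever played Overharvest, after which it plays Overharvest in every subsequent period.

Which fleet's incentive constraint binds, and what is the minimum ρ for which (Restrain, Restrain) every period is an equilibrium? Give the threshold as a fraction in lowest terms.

the Island fleet; ρ ≥ 20/21

the Island fleet: cooperation gives 30 each period; deviation gives 50 once then 29 forever.
  30/(1−ρ) ≥ 50 + 29ρ/(1−ρ) ⇒ ρ ≥ 20/21.
Co-op B: cooperation gives 35 each period; deviation gives 41 once then 11 forever.
  ρ ≥ 6/30 = 1/5.
Both must hold, so the binding constraint is the Island fleet's: ρ ≥ 20/21.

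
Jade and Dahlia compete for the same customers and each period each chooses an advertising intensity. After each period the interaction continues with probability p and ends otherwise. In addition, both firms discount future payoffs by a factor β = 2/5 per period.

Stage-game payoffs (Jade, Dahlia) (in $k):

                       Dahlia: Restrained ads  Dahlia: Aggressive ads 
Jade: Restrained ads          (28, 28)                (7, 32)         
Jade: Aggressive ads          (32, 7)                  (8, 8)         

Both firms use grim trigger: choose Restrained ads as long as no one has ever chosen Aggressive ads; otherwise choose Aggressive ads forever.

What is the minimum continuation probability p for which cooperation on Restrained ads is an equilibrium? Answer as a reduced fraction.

Expected continuation weight on next period's payoff is β·p = 2/5·p, which plays the role of the discount factor.
Cooperation requires 2/5·p ≥ (32−28)/(32−8) = 1/6, hence p ≥ 5/12.

5/12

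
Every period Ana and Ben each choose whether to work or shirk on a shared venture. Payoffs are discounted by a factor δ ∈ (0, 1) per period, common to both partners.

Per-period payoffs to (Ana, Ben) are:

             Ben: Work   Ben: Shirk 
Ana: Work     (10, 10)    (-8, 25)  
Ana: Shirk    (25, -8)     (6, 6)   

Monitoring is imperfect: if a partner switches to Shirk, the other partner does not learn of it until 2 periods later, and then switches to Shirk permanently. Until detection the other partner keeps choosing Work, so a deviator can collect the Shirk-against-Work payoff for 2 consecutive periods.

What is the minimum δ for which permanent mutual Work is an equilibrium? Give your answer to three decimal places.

0.889

A deviator earns 25 for 2 periods, then 6 forever; cooperating earns 10 forever. Multiplying the IC by (1−δ):
10 ≥ 25(1−δ^2) + 6δ^2, so 19·δ^2 ≥ 15 and δ^2 ≥ 15/19.
δ ≥ (15/19)^(1/2) ≈ 0.889.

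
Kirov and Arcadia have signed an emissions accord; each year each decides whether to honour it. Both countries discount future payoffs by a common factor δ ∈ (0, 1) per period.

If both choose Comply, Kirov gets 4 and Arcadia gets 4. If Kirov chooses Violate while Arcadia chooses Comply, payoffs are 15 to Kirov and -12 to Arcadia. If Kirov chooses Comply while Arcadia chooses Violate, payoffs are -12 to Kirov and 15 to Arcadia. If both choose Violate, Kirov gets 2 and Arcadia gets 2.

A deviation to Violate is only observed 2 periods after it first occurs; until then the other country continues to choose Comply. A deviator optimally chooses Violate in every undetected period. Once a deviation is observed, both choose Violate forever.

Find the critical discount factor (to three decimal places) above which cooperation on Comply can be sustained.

A deviator earns 15 for 2 periods, then 2 forever; cooperating earns 4 forever. Multiplying the IC by (1−δ):
4 ≥ 15(1−δ^2) + 2δ^2, so 13·δ^2 ≥ 11 and δ^2 ≥ 11/13.
δ ≥ (11/13)^(1/2) ≈ 0.920.

0.920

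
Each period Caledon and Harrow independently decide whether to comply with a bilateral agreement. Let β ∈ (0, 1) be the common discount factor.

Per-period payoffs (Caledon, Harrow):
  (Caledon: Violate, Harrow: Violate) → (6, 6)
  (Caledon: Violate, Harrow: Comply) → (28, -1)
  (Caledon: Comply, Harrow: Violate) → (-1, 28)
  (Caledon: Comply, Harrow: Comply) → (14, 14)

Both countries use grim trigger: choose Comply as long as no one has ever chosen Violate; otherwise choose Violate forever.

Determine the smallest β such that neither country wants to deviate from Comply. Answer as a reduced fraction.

Cooperation forever yields 14 each period: 14/(1−β).
Deviating yields 28 once, then 6 forever: 28 + 6β/(1−β).
No profitable deviation requires 14/(1−β) ≥ 28 + 6β/(1−β).
Multiplying by (1−β): 14 ≥ 28(1−β) + 6β = 28 − 22β.
So 22β ≥ 14, i.e. β ≥ 14/22 = 7/11.

7/11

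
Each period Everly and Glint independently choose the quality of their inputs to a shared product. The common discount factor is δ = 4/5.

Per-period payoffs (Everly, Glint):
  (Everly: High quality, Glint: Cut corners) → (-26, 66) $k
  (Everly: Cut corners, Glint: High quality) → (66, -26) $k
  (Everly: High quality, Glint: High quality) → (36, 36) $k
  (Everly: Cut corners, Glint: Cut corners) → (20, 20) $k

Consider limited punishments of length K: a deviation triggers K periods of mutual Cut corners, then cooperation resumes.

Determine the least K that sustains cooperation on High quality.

3

No profitable deviation requires (36−20)(δ+…+δ^K) ≥ 66−36, i.e. δ+…+δ^K ≥ 15/8 ≈ 1.8750.
With δ = 4/5, the partial sums are K=1: 0.8000, K=2: 1.4400, K=3: 1.9520.
K = 3 is the first length at which the sum reaches 1.8750.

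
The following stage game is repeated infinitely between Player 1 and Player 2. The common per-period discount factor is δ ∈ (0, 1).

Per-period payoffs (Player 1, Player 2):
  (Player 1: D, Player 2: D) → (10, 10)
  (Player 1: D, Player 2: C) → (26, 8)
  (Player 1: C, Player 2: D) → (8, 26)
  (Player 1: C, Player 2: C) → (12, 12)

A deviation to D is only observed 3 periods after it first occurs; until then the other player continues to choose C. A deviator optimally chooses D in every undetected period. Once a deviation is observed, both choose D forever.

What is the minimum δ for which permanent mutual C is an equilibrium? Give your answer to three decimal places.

A deviator earns 26 for 3 periods, then 10 forever; cooperating earns 12 forever. Multiplying the IC by (1−δ):
12 ≥ 26(1−δ^3) + 10δ^3, so 16·δ^3 ≥ 14 and δ^3 ≥ 7/8.
δ ≥ (7/8)^(1/3) ≈ 0.956.

0.956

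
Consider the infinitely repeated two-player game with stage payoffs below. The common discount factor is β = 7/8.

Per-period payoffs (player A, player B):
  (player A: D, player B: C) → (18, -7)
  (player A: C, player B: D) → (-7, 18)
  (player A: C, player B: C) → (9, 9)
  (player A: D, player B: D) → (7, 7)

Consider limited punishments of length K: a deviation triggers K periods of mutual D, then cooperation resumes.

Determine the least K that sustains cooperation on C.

No profitable deviation requires (9−7)(β+…+β^K) ≥ 18−9, i.e. β+…+β^K ≥ 9/2 ≈ 4.5000.
With β = 7/8, the partial sums are K=1: 0.8750, K=2: 1.6406, …, K=6: 3.8584, K=7: 4.2511, K=8: 4.5947.
K = 8 is the first length at which the sum reaches 4.5000.

8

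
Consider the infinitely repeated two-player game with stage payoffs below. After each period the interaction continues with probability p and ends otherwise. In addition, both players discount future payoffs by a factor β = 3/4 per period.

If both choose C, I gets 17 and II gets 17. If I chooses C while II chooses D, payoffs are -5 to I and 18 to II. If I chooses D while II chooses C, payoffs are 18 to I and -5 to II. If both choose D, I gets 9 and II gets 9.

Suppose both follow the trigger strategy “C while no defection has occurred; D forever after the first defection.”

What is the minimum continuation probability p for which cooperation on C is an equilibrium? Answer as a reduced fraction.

Expected continuation weight on next period's payoff is β·p = 3/4·p, which plays the role of the discount factor.
Cooperation requires 3/4·p ≥ (18−17)/(18−9) = 1/9, hence p ≥ 4/27.

4/27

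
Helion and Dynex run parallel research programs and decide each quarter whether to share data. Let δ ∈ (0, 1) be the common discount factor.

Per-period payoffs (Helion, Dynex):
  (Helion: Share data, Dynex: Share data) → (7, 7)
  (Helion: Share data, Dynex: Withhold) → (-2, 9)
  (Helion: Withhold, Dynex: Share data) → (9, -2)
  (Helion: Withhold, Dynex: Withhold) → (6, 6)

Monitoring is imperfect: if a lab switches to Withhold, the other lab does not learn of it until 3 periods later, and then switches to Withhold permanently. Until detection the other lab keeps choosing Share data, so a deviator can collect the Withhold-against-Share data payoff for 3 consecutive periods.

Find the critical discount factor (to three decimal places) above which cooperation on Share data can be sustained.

The best deviation is to choose Withhold for all 3 undetected periods, earning 9 each, then 6 forever once detected.
Deviation value: 9(1−δ^3)/(1−δ) + 6δ^3/(1−δ); cooperation value: 7/(1−δ).
IC: 7 ≥ 9(1−δ^3) + 6δ^3 = 9 − 3δ^3.
So δ^3 ≥ 2/3, giving δ ≥ (2/3)^(1/3) ≈ 0.874.

0.874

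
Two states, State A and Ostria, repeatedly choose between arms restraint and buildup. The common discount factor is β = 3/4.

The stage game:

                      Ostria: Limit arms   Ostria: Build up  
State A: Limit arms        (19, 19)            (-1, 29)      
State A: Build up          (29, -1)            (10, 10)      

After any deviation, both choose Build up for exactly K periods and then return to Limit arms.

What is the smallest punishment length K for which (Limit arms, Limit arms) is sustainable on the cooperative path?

IC: β(1−β^K)/(1−β) ≥ (29−19)/(19−10) = 10/9.
With β = 3/4: need 1 − β^K ≥ 10/9·(1−3/4)/(3/4), i.e. β^K ≤ 0.6296.
Since (3/4)^1 = 0.7500 and (3/4)^2 = 0.5625, the smallest such K is 2.

2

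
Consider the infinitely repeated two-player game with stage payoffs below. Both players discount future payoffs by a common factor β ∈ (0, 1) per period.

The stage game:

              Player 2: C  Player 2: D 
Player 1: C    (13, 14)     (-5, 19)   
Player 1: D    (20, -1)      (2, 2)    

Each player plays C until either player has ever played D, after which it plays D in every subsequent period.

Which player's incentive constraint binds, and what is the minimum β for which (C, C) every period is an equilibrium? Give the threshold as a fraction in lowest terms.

Player 1; β ≥ 7/18

Player 1: cooperation gives 13 each period; deviation gives 20 once then 2 forever.
  13/(1−β) ≥ 20 + 2β/(1−β) ⇒ β ≥ 7/18.
Player 2: cooperation gives 14 each period; deviation gives 19 once then 2 forever.
  β ≥ 5/17.
Both must hold, so the binding constraint is Player 1's: β ≥ 7/18.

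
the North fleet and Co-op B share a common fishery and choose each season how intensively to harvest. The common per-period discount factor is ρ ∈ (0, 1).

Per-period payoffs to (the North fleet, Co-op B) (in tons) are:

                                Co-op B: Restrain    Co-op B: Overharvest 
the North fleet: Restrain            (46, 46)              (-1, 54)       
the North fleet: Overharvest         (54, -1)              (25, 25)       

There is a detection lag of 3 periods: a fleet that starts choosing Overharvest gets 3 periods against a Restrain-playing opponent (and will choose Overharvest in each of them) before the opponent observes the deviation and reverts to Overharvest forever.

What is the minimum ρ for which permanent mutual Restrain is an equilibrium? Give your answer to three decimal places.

0.651

A deviator earns 54 for 3 periods, then 25 forever; cooperating earns 46 forever. Multiplying the IC by (1−ρ):
46 ≥ 54(1−ρ^3) + 25ρ^3, so 29·ρ^3 ≥ 8 and ρ^3 ≥ 8/29.
ρ ≥ (8/29)^(1/3) ≈ 0.651.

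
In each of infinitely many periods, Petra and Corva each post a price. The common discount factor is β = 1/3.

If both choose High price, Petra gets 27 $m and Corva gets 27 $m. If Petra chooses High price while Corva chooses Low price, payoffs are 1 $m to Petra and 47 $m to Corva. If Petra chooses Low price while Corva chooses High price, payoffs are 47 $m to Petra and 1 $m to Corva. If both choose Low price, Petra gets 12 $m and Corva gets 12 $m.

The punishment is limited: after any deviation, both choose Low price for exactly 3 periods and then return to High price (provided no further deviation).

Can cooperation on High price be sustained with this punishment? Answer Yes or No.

A one-shot deviation gives 47 now, then 12 for 3 periods, then back to 27.
Gain from deviating: (47−27) today; loss: (27−12) in each of the next 3 periods.
No-deviation condition: (27−12)(β+…+β^3) ≥ 47−27, i.e. β+…+β^3 ≥ 4/3.
At β = 1/3: β+…+β^3 = 0.4815 < 1.3333.
So cooperation is not sustainable.

No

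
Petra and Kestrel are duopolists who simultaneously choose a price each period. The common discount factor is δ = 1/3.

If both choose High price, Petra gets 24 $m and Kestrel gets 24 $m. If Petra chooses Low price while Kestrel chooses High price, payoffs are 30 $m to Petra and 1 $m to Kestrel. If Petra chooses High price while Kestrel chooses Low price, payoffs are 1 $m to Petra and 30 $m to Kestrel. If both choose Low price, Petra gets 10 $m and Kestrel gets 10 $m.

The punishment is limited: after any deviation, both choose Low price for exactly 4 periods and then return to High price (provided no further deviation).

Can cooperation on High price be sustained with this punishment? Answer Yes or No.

Yes

IC: δ+…+δ^4 ≥ (30−24)/(24−10) = 3/7.
At δ = 1/3: partial sum = 0.4938 ≥ 0.4286. Cooperation sustainable.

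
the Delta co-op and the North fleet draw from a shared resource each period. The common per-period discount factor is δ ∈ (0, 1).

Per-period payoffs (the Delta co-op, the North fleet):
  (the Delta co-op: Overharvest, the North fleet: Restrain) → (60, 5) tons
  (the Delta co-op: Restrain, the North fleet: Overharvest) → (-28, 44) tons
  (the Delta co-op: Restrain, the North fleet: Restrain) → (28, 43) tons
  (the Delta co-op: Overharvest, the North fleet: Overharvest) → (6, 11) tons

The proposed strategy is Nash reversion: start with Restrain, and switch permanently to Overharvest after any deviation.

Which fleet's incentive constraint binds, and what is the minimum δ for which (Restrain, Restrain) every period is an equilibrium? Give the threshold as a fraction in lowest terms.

the Delta co-op; δ ≥ 16/27

the Delta co-op: cooperation gives 28 each period; deviation gives 60 once then 6 forever.
  28/(1−δ) ≥ 60 + 6δ/(1−δ) ⇒ δ ≥ 32/54 = 16/27.
the North fleet: cooperation gives 43 each period; deviation gives 44 once then 11 forever.
  δ ≥ 1/33.
Both must hold, so the binding constraint is the Delta co-op's: δ ≥ 16/27.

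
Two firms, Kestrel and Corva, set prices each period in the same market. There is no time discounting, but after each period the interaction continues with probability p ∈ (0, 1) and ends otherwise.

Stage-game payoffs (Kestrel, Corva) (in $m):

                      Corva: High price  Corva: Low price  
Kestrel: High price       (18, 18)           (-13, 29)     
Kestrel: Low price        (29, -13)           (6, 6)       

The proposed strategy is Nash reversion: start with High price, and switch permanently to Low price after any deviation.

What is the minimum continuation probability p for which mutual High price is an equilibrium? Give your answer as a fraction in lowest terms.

With no time discounting, the continuation probability p plays the role of the discount factor.
Grim-trigger IC: 18/(1−p) ≥ 29 + 6p/(1−p) ⇒ p ≥ (29−18)/(29−6) = 11/23.

11/23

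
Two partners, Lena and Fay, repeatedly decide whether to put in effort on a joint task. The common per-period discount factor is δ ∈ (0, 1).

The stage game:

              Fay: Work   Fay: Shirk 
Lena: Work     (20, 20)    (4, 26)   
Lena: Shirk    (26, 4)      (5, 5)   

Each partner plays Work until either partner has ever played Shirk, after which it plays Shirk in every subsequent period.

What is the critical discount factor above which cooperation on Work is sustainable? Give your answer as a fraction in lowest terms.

One-period gain from deviating is 26 − 20 = 6. The loss is 20 − 5 = 15 in every subsequent period, with present value 15·δ/(1−δ).
Deviation is unprofitable when 15·δ/(1−δ) ≥ 6, i.e. δ/(1−δ) ≥ 2/5.
Equivalently δ ≥ 6/(6+15) = 2/7.

2/7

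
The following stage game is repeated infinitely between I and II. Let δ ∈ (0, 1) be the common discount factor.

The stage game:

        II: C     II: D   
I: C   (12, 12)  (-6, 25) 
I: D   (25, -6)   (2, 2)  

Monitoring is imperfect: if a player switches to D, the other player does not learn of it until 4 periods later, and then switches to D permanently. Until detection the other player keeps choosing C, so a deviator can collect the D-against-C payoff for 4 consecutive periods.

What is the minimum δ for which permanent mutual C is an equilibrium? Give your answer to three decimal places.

The best deviation is to choose D for all 4 undetected periods, earning 25 each, then 2 forever once detected.
Deviation value: 25(1−δ^4)/(1−δ) + 2δ^4/(1−δ); cooperation value: 12/(1−δ).
IC: 12 ≥ 25(1−δ^4) + 2δ^4 = 25 − 23δ^4.
So δ^4 ≥ 13/23, giving δ ≥ (13/23)^(1/4) ≈ 0.867.

0.867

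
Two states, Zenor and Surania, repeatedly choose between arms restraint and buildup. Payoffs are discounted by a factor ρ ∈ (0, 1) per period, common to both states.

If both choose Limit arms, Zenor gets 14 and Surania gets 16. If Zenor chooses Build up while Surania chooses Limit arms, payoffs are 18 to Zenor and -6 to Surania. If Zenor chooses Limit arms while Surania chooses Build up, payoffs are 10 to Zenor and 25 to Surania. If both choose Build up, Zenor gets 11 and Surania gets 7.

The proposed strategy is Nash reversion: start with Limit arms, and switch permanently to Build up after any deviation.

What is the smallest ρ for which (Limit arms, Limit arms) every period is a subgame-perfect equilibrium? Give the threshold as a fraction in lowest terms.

Zenor: cooperation gives 14 each period; deviation gives 18 once then 11 forever.
  14/(1−ρ) ≥ 18 + 11ρ/(1−ρ) ⇒ ρ ≥ 4/7.
Surania: cooperation gives 16 each period; deviation gives 25 once then 7 forever.
  ρ ≥ 9/18 = 1/2.
Both must hold, so the binding constraint is Zenor's: ρ ≥ 4/7.

4/7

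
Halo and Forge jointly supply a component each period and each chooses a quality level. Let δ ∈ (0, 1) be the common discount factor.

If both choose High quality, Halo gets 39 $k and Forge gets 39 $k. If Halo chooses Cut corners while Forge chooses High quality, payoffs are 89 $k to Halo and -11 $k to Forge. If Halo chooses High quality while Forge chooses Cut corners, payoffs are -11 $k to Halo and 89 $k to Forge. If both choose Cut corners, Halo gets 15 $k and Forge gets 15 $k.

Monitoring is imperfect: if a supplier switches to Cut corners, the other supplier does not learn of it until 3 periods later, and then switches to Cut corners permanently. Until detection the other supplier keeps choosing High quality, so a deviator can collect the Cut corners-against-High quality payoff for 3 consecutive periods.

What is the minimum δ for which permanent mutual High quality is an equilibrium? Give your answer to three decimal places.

0.877

The best deviation is to choose Cut corners for all 3 undetected periods, earning 89 each, then 15 forever once detected.
Deviation value: 89(1−δ^3)/(1−δ) + 15δ^3/(1−δ); cooperation value: 39/(1−δ).
IC: 39 ≥ 89(1−δ^3) + 15δ^3 = 89 − 74δ^3.
So δ^3 ≥ 50/74 = 25/37, giving δ ≥ (25/37)^(1/3) ≈ 0.877.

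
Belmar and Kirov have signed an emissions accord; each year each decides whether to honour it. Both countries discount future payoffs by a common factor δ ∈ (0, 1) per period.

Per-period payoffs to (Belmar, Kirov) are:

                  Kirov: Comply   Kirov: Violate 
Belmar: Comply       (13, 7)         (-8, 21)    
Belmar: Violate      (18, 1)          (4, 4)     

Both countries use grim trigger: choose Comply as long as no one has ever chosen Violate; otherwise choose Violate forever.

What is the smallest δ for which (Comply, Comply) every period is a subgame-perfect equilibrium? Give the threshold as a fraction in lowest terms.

14/17

Belmar's threshold: (18−13)/(18−4) = 5/14.
Kirov's threshold: (21−7)/(21−4) = 14/17.
5/14 < 14/17, so Kirov binds and δ* = 14/17.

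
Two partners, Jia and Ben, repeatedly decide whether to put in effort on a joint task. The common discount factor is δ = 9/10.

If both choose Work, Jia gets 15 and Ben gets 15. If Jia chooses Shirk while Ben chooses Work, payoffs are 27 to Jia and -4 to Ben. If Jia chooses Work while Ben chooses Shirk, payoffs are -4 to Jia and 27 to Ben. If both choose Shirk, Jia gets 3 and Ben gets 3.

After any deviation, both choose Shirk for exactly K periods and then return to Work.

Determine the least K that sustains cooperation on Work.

2

No profitable deviation requires (15−3)(δ+…+δ^K) ≥ 27−15, i.e. δ+…+δ^K ≥ 1 ≈ 1.0000.
With δ = 9/10, the partial sums are K=1: 0.9000, K=2: 1.7100.
K = 2 is the first length at which the sum reaches 1.0000.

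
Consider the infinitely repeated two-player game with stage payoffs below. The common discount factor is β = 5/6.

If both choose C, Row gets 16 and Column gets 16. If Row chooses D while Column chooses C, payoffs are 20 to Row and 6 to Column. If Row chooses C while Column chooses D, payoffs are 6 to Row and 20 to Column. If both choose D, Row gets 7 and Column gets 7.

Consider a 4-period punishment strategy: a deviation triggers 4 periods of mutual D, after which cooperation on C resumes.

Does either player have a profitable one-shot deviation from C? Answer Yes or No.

IC: β+…+β^4 ≥ (20−16)/(16−7) = 4/9.
At β = 5/6: partial sum = 2.5887 ≥ 0.4444. Cooperation sustainable.

No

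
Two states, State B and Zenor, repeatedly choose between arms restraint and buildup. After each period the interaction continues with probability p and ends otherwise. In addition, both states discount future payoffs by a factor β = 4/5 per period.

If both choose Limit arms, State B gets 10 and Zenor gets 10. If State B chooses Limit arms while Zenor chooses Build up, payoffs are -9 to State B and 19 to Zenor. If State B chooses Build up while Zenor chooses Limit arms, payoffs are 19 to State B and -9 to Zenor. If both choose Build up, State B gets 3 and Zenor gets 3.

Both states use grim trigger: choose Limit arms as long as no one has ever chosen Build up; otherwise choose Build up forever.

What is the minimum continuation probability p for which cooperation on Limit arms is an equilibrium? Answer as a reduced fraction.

45/64

Expected continuation weight on next period's payoff is β·p = 4/5·p, which plays the role of the discount factor.
Cooperation requires 4/5·p ≥ (19−10)/(19−3) = 9/16, hence p ≥ 45/64.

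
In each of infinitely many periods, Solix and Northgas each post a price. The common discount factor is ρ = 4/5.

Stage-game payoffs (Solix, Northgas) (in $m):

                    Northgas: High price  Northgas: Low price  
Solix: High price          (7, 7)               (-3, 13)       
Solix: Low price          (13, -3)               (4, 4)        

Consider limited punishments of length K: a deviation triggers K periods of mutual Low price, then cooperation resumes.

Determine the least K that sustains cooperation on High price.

IC: ρ(1−ρ^K)/(1−ρ) ≥ (13−7)/(7−4) = 2.
With ρ = 4/5: need 1 − ρ^K ≥ 2·(1−4/5)/(4/5), i.e. ρ^K ≤ 0.5000.
Since (4/5)^3 = 0.5120 and (4/5)^4 = 0.4096, the smallest such K is 4.

4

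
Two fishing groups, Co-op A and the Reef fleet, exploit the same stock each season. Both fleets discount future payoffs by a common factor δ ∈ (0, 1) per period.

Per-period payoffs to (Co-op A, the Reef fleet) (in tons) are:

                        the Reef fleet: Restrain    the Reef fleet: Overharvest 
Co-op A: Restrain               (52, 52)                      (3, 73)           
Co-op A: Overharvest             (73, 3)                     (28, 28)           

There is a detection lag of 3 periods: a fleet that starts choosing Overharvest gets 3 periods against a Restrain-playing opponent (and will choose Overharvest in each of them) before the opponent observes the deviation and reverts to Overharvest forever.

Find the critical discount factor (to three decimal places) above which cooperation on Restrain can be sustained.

The best deviation is to choose Overharvest for all 3 undetected periods, earning 73 each, then 28 forever once detected.
Deviation value: 73(1−δ^3)/(1−δ) + 28δ^3/(1−δ); cooperation value: 52/(1−δ).
IC: 52 ≥ 73(1−δ^3) + 28δ^3 = 73 − 45δ^3.
So δ^3 ≥ 21/45 = 7/15, giving δ ≥ (7/15)^(1/3) ≈ 0.776.

0.776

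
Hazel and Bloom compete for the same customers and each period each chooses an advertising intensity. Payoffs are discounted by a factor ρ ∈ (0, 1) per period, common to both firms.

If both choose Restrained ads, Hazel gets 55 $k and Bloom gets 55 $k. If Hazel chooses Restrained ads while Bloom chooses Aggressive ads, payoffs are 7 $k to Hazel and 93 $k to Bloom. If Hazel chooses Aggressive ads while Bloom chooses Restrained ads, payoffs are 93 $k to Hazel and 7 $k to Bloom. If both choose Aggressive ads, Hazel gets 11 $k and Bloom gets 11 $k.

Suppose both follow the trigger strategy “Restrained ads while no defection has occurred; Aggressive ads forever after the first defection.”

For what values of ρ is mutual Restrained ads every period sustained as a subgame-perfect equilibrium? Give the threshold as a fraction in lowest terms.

One-period gain from deviating is 93 − 55 = 38. The loss is 55 − 11 = 44 in every subsequent period, with present value 44·ρ/(1−ρ).
Deviation is unprofitable when 44·ρ/(1−ρ) ≥ 38, i.e. ρ/(1−ρ) ≥ 19/22.
Equivalently ρ ≥ 38/(38+44) = 19/41.

19/41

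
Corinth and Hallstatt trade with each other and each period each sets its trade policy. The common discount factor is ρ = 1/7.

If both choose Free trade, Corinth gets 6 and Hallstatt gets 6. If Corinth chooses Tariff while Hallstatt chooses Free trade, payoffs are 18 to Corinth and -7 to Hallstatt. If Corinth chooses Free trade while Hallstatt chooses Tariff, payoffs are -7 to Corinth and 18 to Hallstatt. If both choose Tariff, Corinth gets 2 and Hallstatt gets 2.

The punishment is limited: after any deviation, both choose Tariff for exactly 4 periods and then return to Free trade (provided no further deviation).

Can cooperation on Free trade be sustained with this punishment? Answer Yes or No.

A one-shot deviation gives 18 now, then 2 for 4 periods, then back to 6.
Gain from deviating: (18−6) today; loss: (6−2) in each of the next 4 periods.
No-deviation condition: (6−2)(ρ+…+ρ^4) ≥ 18−6, i.e. ρ+…+ρ^4 ≥ 3.
At ρ = 1/7: ρ+…+ρ^4 = 0.1666 < 3.0000.
So cooperation is not sustainable.

No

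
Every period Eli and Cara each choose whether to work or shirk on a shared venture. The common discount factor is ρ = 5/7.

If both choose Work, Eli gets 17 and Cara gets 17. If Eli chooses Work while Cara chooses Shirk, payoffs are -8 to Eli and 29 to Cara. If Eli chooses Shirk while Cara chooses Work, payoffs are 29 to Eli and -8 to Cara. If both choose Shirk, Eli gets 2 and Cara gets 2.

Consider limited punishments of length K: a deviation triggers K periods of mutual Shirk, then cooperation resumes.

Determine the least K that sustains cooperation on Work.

2

Need Σ_{k=1}^{K} ρ^k ≥ (29−17)/(17−2) = 0.8000 at ρ = 5/7.
At K = 1 the sum is 0.7143 < 0.8000; at K = 2 it is 1.2245 ≥ 0.8000.
So the minimum punishment length is K = 2.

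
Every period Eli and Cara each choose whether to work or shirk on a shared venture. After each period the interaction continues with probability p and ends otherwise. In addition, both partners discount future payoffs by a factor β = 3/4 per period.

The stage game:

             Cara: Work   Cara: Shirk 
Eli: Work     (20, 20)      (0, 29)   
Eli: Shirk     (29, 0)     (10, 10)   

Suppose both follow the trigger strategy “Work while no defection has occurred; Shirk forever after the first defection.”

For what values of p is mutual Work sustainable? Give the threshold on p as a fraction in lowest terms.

12/19

Expected continuation weight on next period's payoff is β·p = 3/4·p, which plays the role of the discount factor.
Cooperation requires 3/4·p ≥ (29−20)/(29−10) = 9/19, hence p ≥ 12/19.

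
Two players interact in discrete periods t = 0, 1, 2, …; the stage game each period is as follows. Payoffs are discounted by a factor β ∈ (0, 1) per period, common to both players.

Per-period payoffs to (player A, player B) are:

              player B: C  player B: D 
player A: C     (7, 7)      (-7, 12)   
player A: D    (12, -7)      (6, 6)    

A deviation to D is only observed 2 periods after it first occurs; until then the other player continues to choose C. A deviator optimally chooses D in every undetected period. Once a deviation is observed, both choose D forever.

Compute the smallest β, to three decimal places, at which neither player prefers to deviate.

The best deviation is to choose D for all 2 undetected periods, earning 12 each, then 6 forever once detected.
Deviation value: 12(1−β^2)/(1−β) + 6β^2/(1−β); cooperation value: 7/(1−β).
IC: 7 ≥ 12(1−β^2) + 6β^2 = 12 − 6β^2.
So β^2 ≥ 5/6, giving β ≥ (5/6)^(1/2) ≈ 0.913.

0.913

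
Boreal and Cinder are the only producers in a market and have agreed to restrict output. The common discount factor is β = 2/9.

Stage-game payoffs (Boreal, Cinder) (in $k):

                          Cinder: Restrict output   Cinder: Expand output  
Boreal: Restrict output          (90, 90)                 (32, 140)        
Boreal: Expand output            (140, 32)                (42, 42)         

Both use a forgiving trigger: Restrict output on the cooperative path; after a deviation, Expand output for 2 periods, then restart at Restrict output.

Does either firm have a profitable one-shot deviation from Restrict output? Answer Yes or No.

Yes

IC: β+…+β^2 ≥ (140−90)/(90−42) = 25/24.
At β = 2/9: partial sum = 0.2716 < 1.0417. Cooperation not sustainable.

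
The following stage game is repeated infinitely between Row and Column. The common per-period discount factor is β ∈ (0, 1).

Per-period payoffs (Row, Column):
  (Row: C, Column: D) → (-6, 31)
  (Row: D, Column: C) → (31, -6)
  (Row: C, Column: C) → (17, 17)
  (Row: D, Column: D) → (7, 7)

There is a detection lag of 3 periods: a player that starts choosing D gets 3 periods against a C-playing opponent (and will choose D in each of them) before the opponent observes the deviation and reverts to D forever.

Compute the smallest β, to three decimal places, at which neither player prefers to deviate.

Deviating for the 3 undetected periods gains 31−17 = 14 per period over cooperation, then loses 17−7 = 10 per period forever once punishment starts.
Gain: 14(1 + β + … + β^2); loss: 10·β^3/(1−β).
No profitable deviation ⇔ 14(1−β^3) ≤ 10·β^3, i.e. β^3 ≥ 14/(14+10) = 7/12.
Hence β ≥ (7/12)^(1/3) ≈ 0.836.

0.836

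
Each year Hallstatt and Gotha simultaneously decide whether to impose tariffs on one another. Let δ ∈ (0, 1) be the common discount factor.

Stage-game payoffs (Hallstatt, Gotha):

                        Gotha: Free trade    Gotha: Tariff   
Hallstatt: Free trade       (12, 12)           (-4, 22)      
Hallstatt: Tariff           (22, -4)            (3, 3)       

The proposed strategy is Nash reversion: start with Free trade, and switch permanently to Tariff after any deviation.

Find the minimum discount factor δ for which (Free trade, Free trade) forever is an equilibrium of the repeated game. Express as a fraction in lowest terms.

10/19

Under grim trigger the critical discount factor is (T−C)/(T−P) with T = 22, C = 12, P = 3.
δ* = (22−12)/(22−3) = 10/19.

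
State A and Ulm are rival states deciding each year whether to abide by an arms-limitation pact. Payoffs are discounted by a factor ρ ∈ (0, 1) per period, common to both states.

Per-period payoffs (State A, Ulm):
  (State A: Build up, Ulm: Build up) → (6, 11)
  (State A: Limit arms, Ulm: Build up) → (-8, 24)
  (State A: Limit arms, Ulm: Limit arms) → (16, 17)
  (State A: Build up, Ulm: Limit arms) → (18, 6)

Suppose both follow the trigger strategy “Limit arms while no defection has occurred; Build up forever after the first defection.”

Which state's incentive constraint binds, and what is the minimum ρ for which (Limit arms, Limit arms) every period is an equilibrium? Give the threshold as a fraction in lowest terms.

Ulm; ρ ≥ 7/13

For State A: deviation gain 18−16 = 2, per-period punishment loss 16−6 = 10. IC gives ρ ≥ 2/12 = 1/6.
For Ulm: gain 7, loss 6 per period, so ρ ≥ 7/13.
The tighter constraint is Ulm's, so cooperation needs ρ ≥ 7/13.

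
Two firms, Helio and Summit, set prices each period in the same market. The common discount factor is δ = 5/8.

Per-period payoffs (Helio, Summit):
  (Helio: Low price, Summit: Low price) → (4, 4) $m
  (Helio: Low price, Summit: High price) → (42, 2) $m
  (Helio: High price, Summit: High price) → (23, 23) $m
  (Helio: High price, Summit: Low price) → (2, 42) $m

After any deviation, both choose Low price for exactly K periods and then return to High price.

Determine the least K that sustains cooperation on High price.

2

No profitable deviation requires (23−4)(δ+…+δ^K) ≥ 42−23, i.e. δ+…+δ^K ≥ 1 ≈ 1.0000.
With δ = 5/8, the partial sums are K=1: 0.6250, K=2: 1.0156.
K = 2 is the first length at which the sum reaches 1.0000.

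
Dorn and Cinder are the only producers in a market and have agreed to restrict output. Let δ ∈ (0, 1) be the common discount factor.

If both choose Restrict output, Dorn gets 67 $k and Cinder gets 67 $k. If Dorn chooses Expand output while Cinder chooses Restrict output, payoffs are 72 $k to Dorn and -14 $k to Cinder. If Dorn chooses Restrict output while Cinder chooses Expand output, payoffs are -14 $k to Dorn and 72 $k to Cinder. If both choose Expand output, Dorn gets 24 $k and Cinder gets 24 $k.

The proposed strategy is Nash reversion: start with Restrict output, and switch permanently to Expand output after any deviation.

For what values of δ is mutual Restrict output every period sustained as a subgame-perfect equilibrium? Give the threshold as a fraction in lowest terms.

5/48

67/(1−δ) ≥ 72 + 24δ/(1−δ)
67 ≥ 72 − 48δ
δ ≥ 5/48.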